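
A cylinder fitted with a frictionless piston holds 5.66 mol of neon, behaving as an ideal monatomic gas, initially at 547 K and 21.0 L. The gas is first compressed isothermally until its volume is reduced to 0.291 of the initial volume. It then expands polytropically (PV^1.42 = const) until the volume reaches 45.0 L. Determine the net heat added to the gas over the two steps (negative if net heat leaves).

P₁ = nRT₁/V₁ = 5.66×8.314×547/21.0 = 1230 kPa.
Step 1 — Isothermal: T stays 547 K; PV = const ⇒ V₂ = 6.11 L, P₂ = 4210 kPa.
ΔU = 0 (ideal gas, T constant).
W = nRT ln(V₂/V₁) = 5.66×8.314×547×ln(0.291) = -31800 J.
Q = ΔU + W = -31800 J.
State after step 1: P = 4210 kPa, V = 6.11 L, T = 547 K.
Step 2 — Polytropic n=1.42: T₂ = T₁(V₁/V₂)^(n−1) = 547×(0.136)^0.42 = 236 K; P₂ = P₁(V₁/V₂)^n = 247 kPa.
W = (P₁V₁−P₂V₂)/(n−1) = (4210×6.11−247×45.0)/0.42 = 34800 J.
ΔU = nCvΔT = 5.66×12.5×(236−547) = -21900 J.
Q = ΔU + W = 12900 J.
Net over both steps: W = 3020 J, Q = -18900 J, ΔU = -21900 J.

-18900 J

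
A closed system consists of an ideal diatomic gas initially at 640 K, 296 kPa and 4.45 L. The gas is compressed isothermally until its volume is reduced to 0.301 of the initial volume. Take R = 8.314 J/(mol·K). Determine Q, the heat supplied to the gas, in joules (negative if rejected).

n = P₁V₁/(RT₁) = 296×4.45/(8.314×640) = 0.248 mol.
Isothermal: T stays 640 K; PV = const ⇒ V₂ = 1.34 L, P₂ = 983 kPa.
ΔU = 0 (ideal gas, T constant).
W = nRT ln(V₂/V₁) = 0.248×8.314×640×ln(0.301) = -1580 J.
Q = ΔU + W = -1580 J.

-1580 J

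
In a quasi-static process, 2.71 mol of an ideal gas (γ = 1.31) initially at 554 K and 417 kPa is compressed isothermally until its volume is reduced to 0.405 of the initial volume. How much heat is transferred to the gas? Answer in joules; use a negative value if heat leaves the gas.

-11300 J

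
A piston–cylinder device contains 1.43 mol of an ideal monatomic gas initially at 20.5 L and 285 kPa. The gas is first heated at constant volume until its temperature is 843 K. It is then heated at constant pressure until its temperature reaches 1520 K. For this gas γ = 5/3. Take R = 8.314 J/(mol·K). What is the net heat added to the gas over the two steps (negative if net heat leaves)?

T₁ = P₁V₁/(nR) = 285×20.5/(1.43×8.314) = 491 K.
Step 1 — Isochoric: V stays 20.5 L; P/T = const ⇒ T₂ = 843 K, P₂ = 489 kPa.
W = 0 (no volume change).
ΔU = nCvΔT = 1.43×12.5×(843−491) = 6270 J.
Q = ΔU = 6270 J.
State after step 1: P = 489 kPa, V = 20.5 L, T = 843 K.
Step 2 — Isobaric: P stays 489 kPa; V/T = const ⇒ T₂ = 1520 K, V₂ = 37.0 L.
W = PΔV = 489×(37.0−20.5) kPa·L = 8050 J.
ΔU = nCvΔT = 1.43×12.5×(1520−843) = 12100 J.
Q = ΔU + W = nCpΔT = 20100 J.
Net over both steps: W = 8050 J, Q = 26400 J, ΔU = 18300 J.

26400 J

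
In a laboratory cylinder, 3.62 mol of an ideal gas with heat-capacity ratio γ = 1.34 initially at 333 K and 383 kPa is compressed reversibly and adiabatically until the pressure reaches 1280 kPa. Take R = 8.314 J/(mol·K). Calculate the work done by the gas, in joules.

-10600 J

V₁ = nRT₁/P₁ = 3.62×8.314×333/383 = 26.2 L.
Adiabatic: T₂/T₁ = (P₂/P₁)^((γ−1)/γ) ⇒ T₂ = 333×(3.34)^0.254 = 452 K; V₂ = 10.6 L.
ΔU = nCvΔT = 3.62×24.5×(452−333) = 10600 J.
Q = 0 for an adiabatic process, so W = −ΔU = -10600 J.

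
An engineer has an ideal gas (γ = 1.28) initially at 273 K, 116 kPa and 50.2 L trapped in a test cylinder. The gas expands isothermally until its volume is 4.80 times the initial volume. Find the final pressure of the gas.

Isothermal: T stays 273 K; PV = const ⇒ V₂ = 241 L, P₂ = 24.2 kPa.

24.2 kPa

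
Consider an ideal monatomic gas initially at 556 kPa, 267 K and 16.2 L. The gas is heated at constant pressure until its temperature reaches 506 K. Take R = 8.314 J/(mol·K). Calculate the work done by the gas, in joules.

n = P₁V₁/(RT₁) = 556×16.2/(8.314×267) = 4.06 mol.
Isobaric: P stays 556 kPa; V/T = const ⇒ T₂ = 506 K, V₂ = 30.7 L.
W = PΔV = 556×(30.7−16.2) kPa·L = 8060 J.

8060 J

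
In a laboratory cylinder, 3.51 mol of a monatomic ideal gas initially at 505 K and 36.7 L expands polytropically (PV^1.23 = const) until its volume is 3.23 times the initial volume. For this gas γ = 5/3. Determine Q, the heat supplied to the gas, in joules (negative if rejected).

9920 J

P₁ = nRT₁/V₁ = 3.51×8.314×505/36.7 = 402 kPa.
Polytropic n=1.23: T₂ = T₁(V₁/V₂)^(n−1) = 505×(0.310)^0.23 = 386 K; P₂ = P₁(V₁/V₂)^n = 94.9 kPa.
W = (P₁V₁−P₂V₂)/(n−1) = (402×36.7−94.9×119)/0.23 = 15100 J.
ΔU = nCvΔT = 3.51×12.5×(386−505) = -5230 J.
Q = ΔU + W = 9920 J.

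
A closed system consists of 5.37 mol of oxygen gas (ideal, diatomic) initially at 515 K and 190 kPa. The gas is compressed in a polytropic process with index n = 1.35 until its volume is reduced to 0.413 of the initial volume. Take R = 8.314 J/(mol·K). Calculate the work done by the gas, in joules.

-23800 J

V₁ = nRT₁/P₁ = 5.37×8.314×515/190 = 121 L.
Polytropic n=1.35: T₂ = T₁(V₁/V₂)^(n−1) = 515×(2.42)^0.35 = 702 K; P₂ = P₁(V₁/V₂)^n = 627 kPa.
W = (P₁V₁−P₂V₂)/(n−1) = (190×121−627×50.0)/0.35 = -23800 J.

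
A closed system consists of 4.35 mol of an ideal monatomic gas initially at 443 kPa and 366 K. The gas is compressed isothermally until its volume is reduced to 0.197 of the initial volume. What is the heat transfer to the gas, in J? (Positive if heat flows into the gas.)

-21500 J

V₁ = nRT₁/P₁ = 4.35×8.314×366/443 = 29.9 L.
Isothermal: T stays 366 K; PV = const ⇒ V₂ = 5.89 L, P₂ = 2250 kPa.
ΔU = 0 (ideal gas, T constant).
W = nRT ln(V₂/V₁) = 4.35×8.314×366×ln(0.197) = -21500 J.
Q = ΔU + W = -21500 J.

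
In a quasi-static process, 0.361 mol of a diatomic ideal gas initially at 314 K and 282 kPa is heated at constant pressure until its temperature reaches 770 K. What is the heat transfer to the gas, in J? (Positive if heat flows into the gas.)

4790 J

V₁ = nRT₁/P₁ = 0.361×8.314×314/282 = 3.34 L.
Isobaric: P stays 282 kPa; V/T = const ⇒ T₂ = 770 K, V₂ = 8.20 L.
W = PΔV = 282×(8.20−3.34) kPa·L = 1370 J.
ΔU = nCvΔT = 0.361×20.8×(770−314) = 3420 J.
Q = ΔU + W = nCpΔT = 4790 J.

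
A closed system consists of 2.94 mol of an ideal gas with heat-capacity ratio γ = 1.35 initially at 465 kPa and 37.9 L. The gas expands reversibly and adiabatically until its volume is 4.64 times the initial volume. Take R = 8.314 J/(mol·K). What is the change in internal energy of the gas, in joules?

T₁ = P₁V₁/(nR) = 465×37.9/(2.94×8.314) = 721 K.
Adiabatic: TV^(γ−1) = const ⇒ T₂ = 721×(0.216)^0.350 = 421 K; PV^γ = const ⇒ P₂ = 58.6 kPa.
For an ideal gas ΔU = nCvΔT with Cv = R/(γ−1) = 23.8 J/(mol·K).
ΔU = 2.94×23.8×(421−721) = -20900 J.

-20900 J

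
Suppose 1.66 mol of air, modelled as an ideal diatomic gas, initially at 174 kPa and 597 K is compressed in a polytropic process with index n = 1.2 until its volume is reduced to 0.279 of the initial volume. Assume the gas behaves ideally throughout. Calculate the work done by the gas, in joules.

-12000 J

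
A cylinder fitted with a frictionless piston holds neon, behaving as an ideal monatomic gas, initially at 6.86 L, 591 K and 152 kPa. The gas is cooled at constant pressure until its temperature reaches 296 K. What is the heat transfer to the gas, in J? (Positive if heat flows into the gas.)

n = P₁V₁/(RT₁) = 152×6.86/(8.314×591) = 0.212 mol.
Isobaric: P stays 152 kPa; V/T = const ⇒ T₂ = 296 K, V₂ = 3.44 L.
W = PΔV = 152×(3.44−6.86) kPa·L = -520 J.
ΔU = nCvΔT = 0.212×12.5×(296−591) = -781 J.
Q = ΔU + W = nCpΔT = -1300 J.

-1300 J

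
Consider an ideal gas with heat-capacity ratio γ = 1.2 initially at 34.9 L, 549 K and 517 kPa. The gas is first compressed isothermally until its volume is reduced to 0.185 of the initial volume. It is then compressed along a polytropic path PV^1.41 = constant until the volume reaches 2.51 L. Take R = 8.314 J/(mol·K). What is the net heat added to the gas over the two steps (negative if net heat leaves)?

-8580 J

n = P₁V₁/(RT₁) = 517×34.9/(8.314×549) = 3.95 mol.
Step 1 — Isothermal: T stays 549 K; PV = const ⇒ V₂ = 6.46 L, P₂ = 2790 kPa.
ΔU = 0 (ideal gas, T constant).
W = nRT ln(V₂/V₁) = 3.95×8.314×549×ln(0.185) = -30400 J.
Q = ΔU + W = -30400 J.
State after step 1: P = 2790 kPa, V = 6.46 L, T = 549 K.
Step 2 — Polytropic n=1.41: T₂ = T₁(V₁/V₂)^(n−1) = 549×(2.57)^0.41 = 809 K; P₂ = P₁(V₁/V₂)^n = 10600 kPa.
W = (P₁V₁−P₂V₂)/(n−1) = (2790×6.46−10600×2.51)/0.41 = -20800 J.
ΔU = nCvΔT = 3.95×41.6×(809−549) = 42700 J.
Q = ΔU + W = 21900 J.
Net over both steps: W = -51300 J, Q = -8580 J, ΔU = 42700 J.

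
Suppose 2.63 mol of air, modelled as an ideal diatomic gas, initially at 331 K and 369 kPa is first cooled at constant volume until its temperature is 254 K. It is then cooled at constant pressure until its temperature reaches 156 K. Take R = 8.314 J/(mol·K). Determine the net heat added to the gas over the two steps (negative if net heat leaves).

V₁ = nRT₁/P₁ = 2.63×8.314×331/369 = 19.6 L.
Step 1 — Isochoric: V stays 19.6 L; P/T = const ⇒ T₂ = 254 K, P₂ = 283 kPa.
W = 0 (no volume change).
ΔU = nCvΔT = 2.63×20.8×(254−331) = -4210 J.
Q = ΔU = -4210 J.
State after step 1: P = 283 kPa, V = 19.6 L, T = 254 K.
Step 2 — Isobaric: P stays 283 kPa; V/T = const ⇒ T₂ = 156 K, V₂ = 12.0 L.
W = PΔV = 283×(12.0−19.6) kPa·L = -2140 J.
ΔU = nCvΔT = 2.63×20.8×(156−254) = -5360 J.
Q = ΔU + W = nCpΔT = -7500 J.
Net over both steps: W = -2140 J, Q = -11700 J, ΔU = -9570 J.

-11700 J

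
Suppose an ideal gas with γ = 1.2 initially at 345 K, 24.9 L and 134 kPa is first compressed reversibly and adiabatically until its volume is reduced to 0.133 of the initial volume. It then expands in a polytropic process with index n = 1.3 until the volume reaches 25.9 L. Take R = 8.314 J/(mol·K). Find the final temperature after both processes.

279 K

n = P₁V₁/(RT₁) = 134×24.9/(8.314×345) = 1.16 mol.
Step 1 — Adiabatic: TV^(γ−1) = const ⇒ T₂ = 345×(7.52)^0.200 = 516 K; PV^γ = const ⇒ P₂ = 1510 kPa.
ΔU = nCvΔT = 1.16×41.6×(516−345) = 8290 J.
Q = 0 for an adiabatic process, so W = −ΔU = -8290 J.
State after step 1: P = 1510 kPa, V = 3.31 L, T = 516 K.
Step 2 — Polytropic n=1.3: T₂ = T₁(V₁/V₂)^(n−1) = 516×(0.128)^0.30 = 279 K; P₂ = P₁(V₁/V₂)^n = 104 kPa.
W = (P₁V₁−P₂V₂)/(n−1) = (1510×3.31−104×25.9)/0.30 = 7670 J.
ΔU = nCvΔT = 1.16×41.6×(279−516) = -11500 J.
Q = ΔU + W = -3830 J.
Net over both steps: W = -625 J, Q = -3830 J, ΔU = -3210 J.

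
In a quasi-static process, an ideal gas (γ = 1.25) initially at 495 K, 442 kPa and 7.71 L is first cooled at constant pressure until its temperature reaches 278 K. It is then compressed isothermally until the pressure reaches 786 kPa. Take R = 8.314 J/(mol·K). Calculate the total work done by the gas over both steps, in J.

-2600 J

n = P₁V₁/(RT₁) = 442×7.71/(8.314×495) = 0.828 mol.
Step 1 — Isobaric: P stays 442 kPa; V/T = const ⇒ T₂ = 278 K, V₂ = 4.33 L.
W = PΔV = 442×(4.33−7.71) kPa·L = -1490 J.
ΔU = nCvΔT = 0.828×33.3×(278−495) = -5980 J.
Q = ΔU + W = nCpΔT = -7470 J.
State after step 1: P = 442 kPa, V = 4.33 L, T = 278 K.
Step 2 — Isothermal: T stays 278 K; PV = const ⇒ V₂ = 2.43 L, P₂ = 786 kPa.
ΔU = 0 (ideal gas, T constant).
W = nRT ln(V₂/V₁) = 0.828×8.314×278×ln(0.562) = -1100 J.
Q = ΔU + W = -1100 J.
Net over both steps: W = -2600 J, Q = -8570 J, ΔU = -5980 J.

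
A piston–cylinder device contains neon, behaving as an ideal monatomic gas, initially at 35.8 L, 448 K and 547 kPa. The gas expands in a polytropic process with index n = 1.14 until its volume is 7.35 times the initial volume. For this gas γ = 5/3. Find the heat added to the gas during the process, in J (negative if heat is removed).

n = P₁V₁/(RT₁) = 547×35.8/(8.314×448) = 5.26 mol.
Polytropic n=1.14: T₂ = T₁(V₁/V₂)^(n−1) = 448×(0.136)^0.14 = 339 K; P₂ = P₁(V₁/V₂)^n = 56.3 kPa.
W = (P₁V₁−P₂V₂)/(n−1) = (547×35.8−56.3×263)/0.14 = 34100 J.
ΔU = nCvΔT = 5.26×12.5×(339−448) = -7160 J.
Q = ΔU + W = 26900 J.

26900 J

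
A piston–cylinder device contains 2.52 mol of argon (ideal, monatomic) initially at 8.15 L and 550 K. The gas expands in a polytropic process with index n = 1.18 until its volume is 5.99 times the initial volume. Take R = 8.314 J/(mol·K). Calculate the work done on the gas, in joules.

-17600 J

P₁ = nRT₁/V₁ = 2.52×8.314×550/8.15 = 1410 kPa.
Polytropic n=1.18: T₂ = T₁(V₁/V₂)^(n−1) = 550×(0.167)^0.18 = 398 K; P₂ = P₁(V₁/V₂)^n = 171 kPa.
W = (P₁V₁−P₂V₂)/(n−1) = (1410×8.15−171×48.8)/0.18 = 17600 J.
Work done on the gas = −W_by = -17600 J.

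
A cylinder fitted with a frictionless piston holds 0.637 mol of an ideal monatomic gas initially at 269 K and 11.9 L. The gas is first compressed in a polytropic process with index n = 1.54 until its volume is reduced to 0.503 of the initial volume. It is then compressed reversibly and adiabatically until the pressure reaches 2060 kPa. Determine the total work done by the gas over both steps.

-4420 J

P₁ = nRT₁/V₁ = 0.637×8.314×269/11.9 = 120 kPa.
Step 1 — Polytropic n=1.54: T₂ = T₁(V₁/V₂)^(n−1) = 269×(1.99)^0.54 = 390 K; P₂ = P₁(V₁/V₂)^n = 345 kPa.
W = (P₁V₁−P₂V₂)/(n−1) = (120×11.9−345×5.99)/0.54 = -1190 J.
ΔU = nCvΔT = 0.637×12.5×(390−269) = 960 J.
Q = ΔU + W = -225 J.
State after step 1: P = 345 kPa, V = 5.99 L, T = 390 K.
Step 2 — Adiabatic: T₂/T₁ = (P₂/P₁)^((γ−1)/γ) ⇒ T₂ = 390×(5.97)^0.400 = 797 K; V₂ = 2.05 L.
ΔU = nCvΔT = 0.637×12.5×(797−390) = 3230 J.
Q = 0 for an adiabatic process, so W = −ΔU = -3230 J.
Net over both steps: W = -4420 J, Q = -225 J, ΔU = 4190 J.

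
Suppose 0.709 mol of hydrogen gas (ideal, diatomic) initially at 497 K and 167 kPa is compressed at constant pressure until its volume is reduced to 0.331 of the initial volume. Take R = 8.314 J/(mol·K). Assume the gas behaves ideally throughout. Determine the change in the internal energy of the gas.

-4900 J

V₁ = nRT₁/P₁ = 0.709×8.314×497/167 = 17.5 L.
Isobaric: P stays 167 kPa; V/T = const ⇒ T₂ = 165 K, V₂ = 5.81 L.
For an ideal gas ΔU = nCvΔT with Cv = (5/2)R = 20.8 J/(mol·K).
ΔU = 0.709×20.8×(165−497) = -4900 J.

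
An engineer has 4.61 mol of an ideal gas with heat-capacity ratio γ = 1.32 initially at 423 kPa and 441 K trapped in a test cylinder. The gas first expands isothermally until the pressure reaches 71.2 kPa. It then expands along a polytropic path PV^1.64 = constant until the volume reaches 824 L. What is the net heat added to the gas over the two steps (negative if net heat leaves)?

V₁ = nRT₁/P₁ = 4.61×8.314×441/423 = 40.0 L.
Step 1 — Isothermal: T stays 441 K; PV = const ⇒ V₂ = 237 L, P₂ = 71.2 kPa.
ΔU = 0 (ideal gas, T constant).
W = nRT ln(V₂/V₁) = 4.61×8.314×441×ln(5.94) = 30100 J.
Q = ΔU + W = 30100 J.
State after step 1: P = 71.2 kPa, V = 237 L, T = 441 K.
Step 2 — Polytropic n=1.64: T₂ = T₁(V₁/V₂)^(n−1) = 441×(0.288)^0.64 = 199 K; P₂ = P₁(V₁/V₂)^n = 9.25 kPa.
W = (P₁V₁−P₂V₂)/(n−1) = (71.2×237−9.25×824)/0.64 = 14500 J.
ΔU = nCvΔT = 4.61×26.0×(199−441) = -29000 J.
Q = ΔU + W = -14500 J.
Net over both steps: W = 44600 J, Q = 15600 J, ΔU = -29000 J.

15600 J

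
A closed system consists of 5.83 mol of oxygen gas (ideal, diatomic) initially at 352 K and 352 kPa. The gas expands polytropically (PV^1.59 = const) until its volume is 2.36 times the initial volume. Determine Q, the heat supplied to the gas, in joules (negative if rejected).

V₁ = nRT₁/P₁ = 5.83×8.314×352/352 = 48.5 L.
Polytropic n=1.59: T₂ = T₁(V₁/V₂)^(n−1) = 352×(0.424)^0.59 = 212 K; P₂ = P₁(V₁/V₂)^n = 89.9 kPa.
W = (P₁V₁−P₂V₂)/(n−1) = (352×48.5−89.9×114)/0.59 = 11500 J.
ΔU = nCvΔT = 5.83×20.8×(212−352) = -17000 J.
Q = ΔU + W = -5460 J.

-5460 J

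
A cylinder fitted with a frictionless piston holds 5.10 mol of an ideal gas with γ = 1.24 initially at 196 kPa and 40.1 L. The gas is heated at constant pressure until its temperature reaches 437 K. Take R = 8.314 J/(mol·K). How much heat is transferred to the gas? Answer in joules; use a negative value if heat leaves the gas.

T₁ = P₁V₁/(nR) = 196×40.1/(5.10×8.314) = 185 K.
Isobaric: P stays 196 kPa; V/T = const ⇒ T₂ = 437 K, V₂ = 94.5 L.
W = PΔV = 196×(94.5−40.1) kPa·L = 10700 J.
ΔU = nCvΔT = 5.10×34.6×(437−185) = 44500 J.
Q = ΔU + W = nCpΔT = 55100 J.

55100 J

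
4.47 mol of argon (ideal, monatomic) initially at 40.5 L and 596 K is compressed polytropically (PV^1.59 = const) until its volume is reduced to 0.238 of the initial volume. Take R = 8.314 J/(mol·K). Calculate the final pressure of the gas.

5360 kPa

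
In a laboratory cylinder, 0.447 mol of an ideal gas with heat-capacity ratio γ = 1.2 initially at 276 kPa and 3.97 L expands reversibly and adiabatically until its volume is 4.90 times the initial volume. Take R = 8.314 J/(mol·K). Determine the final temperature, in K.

T₁ = P₁V₁/(nR) = 276×3.97/(0.447×8.314) = 295 K.
Adiabatic: TV^(γ−1) = const ⇒ T₂ = 295×(0.204)^0.200 = 215 K; PV^γ = const ⇒ P₂ = 41.0 kPa.

215 K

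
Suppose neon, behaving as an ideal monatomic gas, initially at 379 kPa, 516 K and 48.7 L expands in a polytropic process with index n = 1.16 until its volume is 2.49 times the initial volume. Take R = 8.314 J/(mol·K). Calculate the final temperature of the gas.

446 K

Polytropic n=1.16: T₂ = T₁(V₁/V₂)^(n−1) = 516×(0.402)^0.16 = 446 K; P₂ = P₁(V₁/V₂)^n = 132 kPa.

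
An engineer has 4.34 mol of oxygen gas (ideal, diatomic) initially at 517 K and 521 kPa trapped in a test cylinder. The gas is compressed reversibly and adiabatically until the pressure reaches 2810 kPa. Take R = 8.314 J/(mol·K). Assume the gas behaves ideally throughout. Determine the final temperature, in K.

V₁ = nRT₁/P₁ = 4.34×8.314×517/521 = 35.8 L.
Adiabatic: T₂/T₁ = (P₂/P₁)^((γ−1)/γ) ⇒ T₂ = 517×(5.39)^0.286 = 837 K; V₂ = 10.7 L.

837 K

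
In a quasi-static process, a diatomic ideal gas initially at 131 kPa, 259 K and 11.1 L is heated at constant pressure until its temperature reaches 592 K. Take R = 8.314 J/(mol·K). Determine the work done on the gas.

n = P₁V₁/(RT₁) = 131×11.1/(8.314×259) = 0.675 mol.
Isobaric: P stays 131 kPa; V/T = const ⇒ T₂ = 592 K, V₂ = 25.4 L.
W = PΔV = 131×(25.4−11.1) kPa·L = 1870 J.
Work done on the gas = −W_by = -1870 J.

-1870 J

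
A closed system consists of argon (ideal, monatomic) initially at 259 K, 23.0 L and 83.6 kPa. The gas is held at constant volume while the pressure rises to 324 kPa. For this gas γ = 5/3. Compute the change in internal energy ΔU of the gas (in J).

n = P₁V₁/(RT₁) = 83.6×23.0/(8.314×259) = 0.893 mol.
Isochoric: V stays 23.0 L; P/T = const ⇒ T₂ = 1000 K, P₂ = 324 kPa.
For an ideal gas ΔU = nCvΔT with Cv = (3/2)R = 12.5 J/(mol·K).
ΔU = 0.893×12.5×(1000−259) = 8290 J.

8290 J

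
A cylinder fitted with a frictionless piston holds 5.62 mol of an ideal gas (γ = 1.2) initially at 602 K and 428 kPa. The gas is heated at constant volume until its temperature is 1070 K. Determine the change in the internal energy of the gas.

109000 J

V₁ = nRT₁/P₁ = 5.62×8.314×602/428 = 65.7 L.
Isochoric: V stays 65.7 L; P/T = const ⇒ T₂ = 1070 K, P₂ = 761 kPa.
For an ideal gas ΔU = nCvΔT with Cv = R/(γ−1) = 41.6 J/(mol·K).
ΔU = 5.62×41.6×(1070−602) = 109000 J.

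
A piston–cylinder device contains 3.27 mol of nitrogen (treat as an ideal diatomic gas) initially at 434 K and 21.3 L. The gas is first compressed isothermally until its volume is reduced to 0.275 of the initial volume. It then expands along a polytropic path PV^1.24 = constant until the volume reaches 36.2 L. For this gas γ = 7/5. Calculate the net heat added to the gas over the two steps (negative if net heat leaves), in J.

P₁ = nRT₁/V₁ = 3.27×8.314×434/21.3 = 554 kPa.
Step 1 — Isothermal: T stays 434 K; PV = const ⇒ V₂ = 5.86 L, P₂ = 2010 kPa.
ΔU = 0 (ideal gas, T constant).
W = nRT ln(V₂/V₁) = 3.27×8.314×434×ln(0.275) = -15200 J.
Q = ΔU + W = -15200 J.
State after step 1: P = 2010 kPa, V = 5.86 L, T = 434 K.
Step 2 — Polytropic n=1.24: T₂ = T₁(V₁/V₂)^(n−1) = 434×(0.162)^0.24 = 280 K; P₂ = P₁(V₁/V₂)^n = 211 kPa.
W = (P₁V₁−P₂V₂)/(n−1) = (2010×5.86−211×36.2)/0.24 = 17400 J.
ΔU = nCvΔT = 3.27×20.8×(280−434) = -10400 J.
Q = ΔU + W = 6960 J.
Net over both steps: W = 2180 J, Q = -8270 J, ΔU = -10400 J.

-8270 J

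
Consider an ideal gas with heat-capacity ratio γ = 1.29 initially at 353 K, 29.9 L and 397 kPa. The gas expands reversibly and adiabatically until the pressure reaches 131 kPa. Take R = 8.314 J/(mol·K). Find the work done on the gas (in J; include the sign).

-9030 J

n = P₁V₁/(RT₁) = 397×29.9/(8.314×353) = 4.04 mol.
Adiabatic: T₂/T₁ = (P₂/P₁)^((γ−1)/γ) ⇒ T₂ = 353×(0.330)^0.225 = 275 K; V₂ = 70.6 L.
ΔU = nCvΔT = 4.04×28.7×(275−353) = -9030 J.
Q = 0 for an adiabatic process, so W = −ΔU = 9030 J.
Work done on the gas = −W_by = -9030 J.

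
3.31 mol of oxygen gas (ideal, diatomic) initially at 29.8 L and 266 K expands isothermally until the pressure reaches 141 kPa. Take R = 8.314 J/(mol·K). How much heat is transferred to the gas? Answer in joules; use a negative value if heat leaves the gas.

P₁ = nRT₁/V₁ = 3.31×8.314×266/29.8 = 246 kPa.
Isothermal: T stays 266 K; PV = const ⇒ V₂ = 51.9 L, P₂ = 141 kPa.
ΔU = 0 (ideal gas, T constant).
W = nRT ln(V₂/V₁) = 3.31×8.314×266×ln(1.74) = 4060 J.
Q = ΔU + W = 4060 J.

4060 J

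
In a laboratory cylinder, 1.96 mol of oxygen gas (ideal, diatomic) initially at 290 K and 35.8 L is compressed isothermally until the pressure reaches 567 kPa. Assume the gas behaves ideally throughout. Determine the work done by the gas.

-6890 J

P₁ = nRT₁/V₁ = 1.96×8.314×290/35.8 = 132 kPa.
Isothermal: T stays 290 K; PV = const ⇒ V₂ = 8.33 L, P₂ = 567 kPa.
W = nRT ln(V₂/V₁) = 1.96×8.314×290×ln(0.233) = -6890 J.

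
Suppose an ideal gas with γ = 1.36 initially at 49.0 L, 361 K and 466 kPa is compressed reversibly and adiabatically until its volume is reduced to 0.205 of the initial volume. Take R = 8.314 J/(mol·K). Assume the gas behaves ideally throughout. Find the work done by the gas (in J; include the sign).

n = P₁V₁/(RT₁) = 466×49.0/(8.314×361) = 7.61 mol.
Adiabatic: TV^(γ−1) = const ⇒ T₂ = 361×(4.88)^0.360 = 639 K; PV^γ = const ⇒ P₂ = 4020 kPa.
ΔU = nCvΔT = 7.61×23.1×(639−361) = 48800 J.
Q = 0 for an adiabatic process, so W = −ΔU = -48800 J.

-48800 J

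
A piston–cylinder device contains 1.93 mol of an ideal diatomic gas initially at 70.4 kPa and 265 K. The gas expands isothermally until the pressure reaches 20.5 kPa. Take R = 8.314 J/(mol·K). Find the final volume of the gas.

V₁ = nRT₁/P₁ = 1.93×8.314×265/70.4 = 60.4 L.
Isothermal: T stays 265 K; PV = const ⇒ V₂ = 207 L, P₂ = 20.5 kPa.

207 L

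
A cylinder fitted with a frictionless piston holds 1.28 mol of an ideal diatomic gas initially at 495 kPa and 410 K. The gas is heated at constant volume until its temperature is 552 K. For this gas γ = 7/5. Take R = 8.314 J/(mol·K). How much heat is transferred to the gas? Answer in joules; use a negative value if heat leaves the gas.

V₁ = nRT₁/P₁ = 1.28×8.314×410/495 = 8.81 L.
Isochoric: V stays 8.81 L; P/T = const ⇒ T₂ = 552 K, P₂ = 666 kPa.
W = 0 (no volume change).
ΔU = nCvΔT = 1.28×20.8×(552−410) = 3780 J.
Q = ΔU = 3780 J.

3780 J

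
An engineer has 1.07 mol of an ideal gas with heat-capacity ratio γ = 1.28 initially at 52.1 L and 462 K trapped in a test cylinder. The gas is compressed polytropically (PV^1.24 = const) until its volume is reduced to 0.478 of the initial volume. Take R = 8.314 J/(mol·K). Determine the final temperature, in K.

552 K

P₁ = nRT₁/V₁ = 1.07×8.314×462/52.1 = 78.9 kPa.
Polytropic n=1.24: T₂ = T₁(V₁/V₂)^(n−1) = 462×(2.09)^0.24 = 552 K; P₂ = P₁(V₁/V₂)^n = 197 kPa.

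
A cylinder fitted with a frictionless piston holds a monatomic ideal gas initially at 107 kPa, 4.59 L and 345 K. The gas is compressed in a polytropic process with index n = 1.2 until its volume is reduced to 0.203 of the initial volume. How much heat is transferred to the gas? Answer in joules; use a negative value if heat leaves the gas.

-646 J

n = P₁V₁/(RT₁) = 107×4.59/(8.314×345) = 0.171 mol.
Polytropic n=1.2: T₂ = T₁(V₁/V₂)^(n−1) = 345×(4.93)^0.20 = 475 K; P₂ = P₁(V₁/V₂)^n = 725 kPa.
W = (P₁V₁−P₂V₂)/(n−1) = (107×4.59−725×0.932)/0.20 = -922 J.
ΔU = nCvΔT = 0.171×12.5×(475−345) = 277 J.
Q = ΔU + W = -646 J.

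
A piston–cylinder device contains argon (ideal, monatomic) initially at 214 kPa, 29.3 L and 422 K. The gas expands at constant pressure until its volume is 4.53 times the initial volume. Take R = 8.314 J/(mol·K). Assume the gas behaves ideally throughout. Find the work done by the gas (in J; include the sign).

n = P₁V₁/(RT₁) = 214×29.3/(8.314×422) = 1.79 mol.
Isobaric: P stays 214 kPa; V/T = const ⇒ T₂ = 1910 K, V₂ = 133 L.
W = PΔV = 214×(133−29.3) kPa·L = 22100 J.

22100 J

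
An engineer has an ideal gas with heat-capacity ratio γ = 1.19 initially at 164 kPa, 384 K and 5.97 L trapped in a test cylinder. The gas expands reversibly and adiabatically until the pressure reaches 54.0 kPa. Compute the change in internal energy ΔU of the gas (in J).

n = P₁V₁/(RT₁) = 164×5.97/(8.314×384) = 0.307 mol.
Adiabatic: T₂/T₁ = (P₂/P₁)^((γ−1)/γ) ⇒ T₂ = 384×(0.329)^0.160 = 322 K; V₂ = 15.2 L.
For an ideal gas ΔU = nCvΔT with Cv = R/(γ−1) = 43.8 J/(mol·K).
ΔU = 0.307×43.8×(322−384) = -838 J.

-838 J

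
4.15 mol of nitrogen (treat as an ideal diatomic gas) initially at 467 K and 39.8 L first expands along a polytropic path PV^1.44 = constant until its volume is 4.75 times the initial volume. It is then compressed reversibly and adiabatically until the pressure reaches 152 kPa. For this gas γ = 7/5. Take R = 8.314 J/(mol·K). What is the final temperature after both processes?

338 K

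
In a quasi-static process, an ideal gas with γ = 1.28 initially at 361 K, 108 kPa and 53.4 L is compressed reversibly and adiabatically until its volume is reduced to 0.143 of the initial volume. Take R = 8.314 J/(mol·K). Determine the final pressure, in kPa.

Adiabatic: TV^(γ−1) = const ⇒ T₂ = 361×(6.99)^0.280 = 622 K; PV^γ = const ⇒ P₂ = 1300 kPa.

1300 kPa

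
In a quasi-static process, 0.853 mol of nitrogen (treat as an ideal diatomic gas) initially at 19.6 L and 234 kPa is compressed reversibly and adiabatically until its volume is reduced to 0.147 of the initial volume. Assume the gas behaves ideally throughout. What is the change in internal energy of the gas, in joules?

T₁ = P₁V₁/(nR) = 234×19.6/(0.853×8.314) = 647 K.
Adiabatic: TV^(γ−1) = const ⇒ T₂ = 647×(6.80)^0.400 = 1390 K; PV^γ = const ⇒ P₂ = 3430 kPa.
For an ideal gas ΔU = nCvΔT with Cv = (5/2)R = 20.8 J/(mol·K).
ΔU = 0.853×20.8×(1390−647) = 13200 J.

13200 J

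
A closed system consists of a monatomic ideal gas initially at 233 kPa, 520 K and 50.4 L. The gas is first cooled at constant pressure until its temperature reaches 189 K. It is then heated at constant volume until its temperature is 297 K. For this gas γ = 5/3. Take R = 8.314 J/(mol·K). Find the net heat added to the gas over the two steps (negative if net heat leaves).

n = P₁V₁/(RT₁) = 233×50.4/(8.314×520) = 2.72 mol.
Step 1 — Isobaric: P stays 233 kPa; V/T = const ⇒ T₂ = 189 K, V₂ = 18.3 L.
W = PΔV = 233×(18.3−50.4) kPa·L = -7470 J.
ΔU = nCvΔT = 2.72×12.5×(189−520) = -11200 J.
Q = ΔU + W = nCpΔT = -18700 J.
State after step 1: P = 233 kPa, V = 18.3 L, T = 189 K.
Step 2 — Isochoric: V stays 18.3 L; P/T = const ⇒ T₂ = 297 K, P₂ = 366 kPa.
W = 0 (no volume change).
ΔU = nCvΔT = 2.72×12.5×(297−189) = 3660 J.
Q = ΔU = 3660 J.
Net over both steps: W = -7470 J, Q = -15000 J, ΔU = -7550 J.

-15000 J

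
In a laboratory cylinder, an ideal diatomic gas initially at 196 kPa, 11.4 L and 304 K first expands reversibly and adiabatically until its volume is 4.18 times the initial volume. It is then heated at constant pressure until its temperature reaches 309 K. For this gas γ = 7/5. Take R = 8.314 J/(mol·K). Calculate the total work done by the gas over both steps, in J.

n = P₁V₁/(RT₁) = 196×11.4/(8.314×304) = 0.884 mol.
Step 1 — Adiabatic: TV^(γ−1) = const ⇒ T₂ = 304×(0.239)^0.400 = 172 K; PV^γ = const ⇒ P₂ = 26.5 kPa.
ΔU = nCvΔT = 0.884×20.8×(172−304) = -2430 J.
Q = 0 for an adiabatic process, so W = −ΔU = 2430 J.
State after step 1: P = 26.5 kPa, V = 47.7 L, T = 172 K.
Step 2 — Isobaric: P stays 26.5 kPa; V/T = const ⇒ T₂ = 309 K, V₂ = 85.8 L.
W = PΔV = 26.5×(85.8−47.7) kPa·L = 1010 J.
ΔU = nCvΔT = 0.884×20.8×(309−172) = 2530 J.
Q = ΔU + W = nCpΔT = 3540 J.
Net over both steps: W = 3440 J, Q = 3540 J, ΔU = 91.9 J.

3440 J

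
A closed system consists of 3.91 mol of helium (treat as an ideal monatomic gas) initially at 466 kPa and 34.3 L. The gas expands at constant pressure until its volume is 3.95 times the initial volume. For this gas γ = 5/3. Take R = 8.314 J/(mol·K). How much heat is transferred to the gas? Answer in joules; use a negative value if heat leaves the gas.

118000 J

T₁ = P₁V₁/(nR) = 466×34.3/(3.91×8.314) = 492 K.
Isobaric: P stays 466 kPa; V/T = const ⇒ T₂ = 1940 K, V₂ = 135 L.
W = PΔV = 466×(135−34.3) kPa·L = 47200 J.
ΔU = nCvΔT = 3.91×12.5×(1940−492) = 70700 J.
Q = ΔU + W = nCpΔT = 118000 J.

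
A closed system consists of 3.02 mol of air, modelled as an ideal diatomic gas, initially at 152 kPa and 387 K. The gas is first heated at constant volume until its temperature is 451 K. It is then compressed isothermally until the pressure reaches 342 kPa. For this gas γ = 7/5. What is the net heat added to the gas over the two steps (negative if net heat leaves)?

V₁ = nRT₁/P₁ = 3.02×8.314×387/152 = 63.9 L.
Step 1 — Isochoric: V stays 63.9 L; P/T = const ⇒ T₂ = 451 K, P₂ = 177 kPa.
W = 0 (no volume change).
ΔU = nCvΔT = 3.02×20.8×(451−387) = 4020 J.
Q = ΔU = 4020 J.
State after step 1: P = 177 kPa, V = 63.9 L, T = 451 K.
Step 2 — Isothermal: T stays 451 K; PV = const ⇒ V₂ = 33.1 L, P₂ = 342 kPa.
ΔU = 0 (ideal gas, T constant).
W = nRT ln(V₂/V₁) = 3.02×8.314×451×ln(0.518) = -7450 J.
Q = ΔU + W = -7450 J.
Net over both steps: W = -7450 J, Q = -3430 J, ΔU = 4020 J.

-3430 J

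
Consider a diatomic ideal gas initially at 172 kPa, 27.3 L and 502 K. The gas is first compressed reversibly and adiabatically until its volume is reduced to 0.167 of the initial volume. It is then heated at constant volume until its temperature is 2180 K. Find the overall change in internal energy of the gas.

n = P₁V₁/(RT₁) = 172×27.3/(8.314×502) = 1.13 mol.
Step 1 — Adiabatic: TV^(γ−1) = const ⇒ T₂ = 502×(5.99)^0.400 = 1030 K; PV^γ = const ⇒ P₂ = 2110 kPa.
ΔU = nCvΔT = 1.13×20.8×(1030−502) = 12300 J.
Q = 0 for an adiabatic process, so W = −ΔU = -12300 J.
State after step 1: P = 2110 kPa, V = 4.56 L, T = 1030 K.
Step 2 — Isochoric: V stays 4.56 L; P/T = const ⇒ T₂ = 2180 K, P₂ = 4470 kPa.
W = 0 (no volume change).
ΔU = nCvΔT = 1.13×20.8×(2180−1030) = 27000 J.
Q = ΔU = 27000 J.
Net over both steps: W = -12300 J, Q = 27000 J, ΔU = 39200 J.

39200 J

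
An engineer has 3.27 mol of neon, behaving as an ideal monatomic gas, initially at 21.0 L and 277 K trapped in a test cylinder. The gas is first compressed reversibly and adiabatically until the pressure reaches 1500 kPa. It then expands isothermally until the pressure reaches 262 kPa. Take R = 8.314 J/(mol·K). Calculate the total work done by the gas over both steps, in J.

P₁ = nRT₁/V₁ = 3.27×8.314×277/21.0 = 359 kPa.
Step 1 — Adiabatic: T₂/T₁ = (P₂/P₁)^((γ−1)/γ) ⇒ T₂ = 277×(4.18)^0.400 = 491 K; V₂ = 8.90 L.
ΔU = nCvΔT = 3.27×12.5×(491−277) = 8730 J.
Q = 0 for an adiabatic process, so W = −ΔU = -8730 J.
State after step 1: P = 1500 kPa, V = 8.90 L, T = 491 K.
Step 2 — Isothermal: T stays 491 K; PV = const ⇒ V₂ = 50.9 L, P₂ = 262 kPa.
ΔU = 0 (ideal gas, T constant).
W = nRT ln(V₂/V₁) = 3.27×8.314×491×ln(5.73) = 23300 J.
Q = ΔU + W = 23300 J.
Net over both steps: W = 14600 J, Q = 23300 J, ΔU = 8730 J.

14600 J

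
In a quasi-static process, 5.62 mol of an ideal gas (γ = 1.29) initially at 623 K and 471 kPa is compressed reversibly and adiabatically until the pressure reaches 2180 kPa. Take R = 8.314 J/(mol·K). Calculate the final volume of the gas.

18.8 L

V₁ = nRT₁/P₁ = 5.62×8.314×623/471 = 61.8 L.
Adiabatic: T₂/T₁ = (P₂/P₁)^((γ−1)/γ) ⇒ T₂ = 623×(4.63)^0.225 = 879 K; V₂ = 18.8 L.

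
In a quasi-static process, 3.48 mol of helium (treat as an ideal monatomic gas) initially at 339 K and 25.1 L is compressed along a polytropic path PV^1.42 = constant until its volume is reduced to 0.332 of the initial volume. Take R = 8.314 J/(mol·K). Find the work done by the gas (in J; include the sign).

-13800 J

P₁ = nRT₁/V₁ = 3.48×8.314×339/25.1 = 391 kPa.
Polytropic n=1.42: T₂ = T₁(V₁/V₂)^(n−1) = 339×(3.01)^0.42 = 539 K; P₂ = P₁(V₁/V₂)^n = 1870 kPa.
W = (P₁V₁−P₂V₂)/(n−1) = (391×25.1−1870×8.33)/0.42 = -13800 J.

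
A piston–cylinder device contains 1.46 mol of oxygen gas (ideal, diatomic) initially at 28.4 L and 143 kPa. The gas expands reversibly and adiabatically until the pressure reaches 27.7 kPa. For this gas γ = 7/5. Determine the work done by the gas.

T₁ = P₁V₁/(nR) = 143×28.4/(1.46×8.314) = 335 K.
Adiabatic: T₂/T₁ = (P₂/P₁)^((γ−1)/γ) ⇒ T₂ = 335×(0.194)^0.286 = 209 K; V₂ = 91.7 L.
ΔU = nCvΔT = 1.46×20.8×(209−335) = -3800 J.
Q = 0 for an adiabatic process, so W = −ΔU = 3800 J.

3800 J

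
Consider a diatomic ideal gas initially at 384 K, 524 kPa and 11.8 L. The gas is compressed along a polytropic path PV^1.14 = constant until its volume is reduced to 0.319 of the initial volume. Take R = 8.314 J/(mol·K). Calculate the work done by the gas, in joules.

-7660 J

n = P₁V₁/(RT₁) = 524×11.8/(8.314×384) = 1.94 mol.
Polytropic n=1.14: T₂ = T₁(V₁/V₂)^(n−1) = 384×(3.13)^0.14 = 451 K; P₂ = P₁(V₁/V₂)^n = 1930 kPa.
W = (P₁V₁−P₂V₂)/(n−1) = (524×11.8−1930×3.76)/0.14 = -7660 J.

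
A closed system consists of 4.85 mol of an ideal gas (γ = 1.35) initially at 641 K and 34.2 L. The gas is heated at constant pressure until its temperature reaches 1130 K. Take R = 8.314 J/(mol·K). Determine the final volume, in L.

P₁ = nRT₁/V₁ = 4.85×8.314×641/34.2 = 756 kPa.
Isobaric: P stays 756 kPa; V/T = const ⇒ T₂ = 1130 K, V₂ = 60.3 L.

60.3 L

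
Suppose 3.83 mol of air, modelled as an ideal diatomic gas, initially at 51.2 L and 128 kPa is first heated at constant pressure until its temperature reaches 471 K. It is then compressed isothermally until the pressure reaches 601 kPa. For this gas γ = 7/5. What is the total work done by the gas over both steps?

T₁ = P₁V₁/(nR) = 128×51.2/(3.83×8.314) = 206 K.
Step 1 — Isobaric: P stays 128 kPa; V/T = const ⇒ T₂ = 471 K, V₂ = 117 L.
W = PΔV = 128×(117−51.2) kPa·L = 8440 J.
ΔU = nCvΔT = 3.83×20.8×(471−206) = 21100 J.
Q = ΔU + W = nCpΔT = 29600 J.
State after step 1: P = 128 kPa, V = 117 L, T = 471 K.
Step 2 — Isothermal: T stays 471 K; PV = const ⇒ V₂ = 25.0 L, P₂ = 601 kPa.
ΔU = 0 (ideal gas, T constant).
W = nRT ln(V₂/V₁) = 3.83×8.314×471×ln(0.213) = -23200 J.
Q = ΔU + W = -23200 J.
Net over both steps: W = -14800 J, Q = 6360 J, ΔU = 21100 J.

-14800 J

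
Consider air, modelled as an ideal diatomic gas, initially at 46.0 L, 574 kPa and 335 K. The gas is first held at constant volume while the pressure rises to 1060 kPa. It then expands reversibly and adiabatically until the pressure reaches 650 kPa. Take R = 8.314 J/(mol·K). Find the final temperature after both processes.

n = P₁V₁/(RT₁) = 574×46.0/(8.314×335) = 9.48 mol.
Step 1 — Isochoric: V stays 46.0 L; P/T = const ⇒ T₂ = 619 K, P₂ = 1060 kPa.
W = 0 (no volume change).
ΔU = nCvΔT = 9.48×20.8×(619−335) = 55900 J.
Q = ΔU = 55900 J.
State after step 1: P = 1060 kPa, V = 46.0 L, T = 619 K.
Step 2 — Adiabatic: T₂/T₁ = (P₂/P₁)^((γ−1)/γ) ⇒ T₂ = 619×(0.613)^0.286 = 538 K; V₂ = 65.2 L.
ΔU = nCvΔT = 9.48×20.8×(538−619) = -15900 J.
Q = 0 for an adiabatic process, so W = −ΔU = 15900 J.
Net over both steps: W = 15900 J, Q = 55900 J, ΔU = 40000 J.

538 K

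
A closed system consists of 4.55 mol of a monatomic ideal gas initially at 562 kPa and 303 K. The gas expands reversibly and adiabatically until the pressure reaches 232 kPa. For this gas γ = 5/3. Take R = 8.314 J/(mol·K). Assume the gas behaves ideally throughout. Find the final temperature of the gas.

213 K

V₁ = nRT₁/P₁ = 4.55×8.314×303/562 = 20.4 L.
Adiabatic: T₂/T₁ = (P₂/P₁)^((γ−1)/γ) ⇒ T₂ = 303×(0.413)^0.400 = 213 K; V₂ = 34.7 L.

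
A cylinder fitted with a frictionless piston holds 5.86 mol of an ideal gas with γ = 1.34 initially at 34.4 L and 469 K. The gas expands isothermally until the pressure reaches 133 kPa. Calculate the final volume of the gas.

172 L

P₁ = nRT₁/V₁ = 5.86×8.314×469/34.4 = 664 kPa.
Isothermal: T stays 469 K; PV = const ⇒ V₂ = 172 L, P₂ = 133 kPa.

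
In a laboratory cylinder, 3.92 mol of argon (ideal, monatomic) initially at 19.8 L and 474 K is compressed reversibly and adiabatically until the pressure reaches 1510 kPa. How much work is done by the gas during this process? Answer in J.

P₁ = nRT₁/V₁ = 3.92×8.314×474/19.8 = 780 kPa.
Adiabatic: T₂/T₁ = (P₂/P₁)^((γ−1)/γ) ⇒ T₂ = 474×(1.94)^0.400 = 617 K; V₂ = 13.3 L.
ΔU = nCvΔT = 3.92×12.5×(617−474) = 7000 J.
Q = 0 for an adiabatic process, so W = −ΔU = -7000 J.

-7000 J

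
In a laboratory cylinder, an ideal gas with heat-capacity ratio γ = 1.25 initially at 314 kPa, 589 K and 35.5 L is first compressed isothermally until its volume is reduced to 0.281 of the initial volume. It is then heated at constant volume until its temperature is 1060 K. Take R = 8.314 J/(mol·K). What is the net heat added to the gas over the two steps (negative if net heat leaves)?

21500 J

n = P₁V₁/(RT₁) = 314×35.5/(8.314×589) = 2.28 mol.
Step 1 — Isothermal: T stays 589 K; PV = const ⇒ V₂ = 9.98 L, P₂ = 1120 kPa.
ΔU = 0 (ideal gas, T constant).
W = nRT ln(V₂/V₁) = 2.28×8.314×589×ln(0.281) = -14200 J.
Q = ΔU + W = -14200 J.
State after step 1: P = 1120 kPa, V = 9.98 L, T = 589 K.
Step 2 — Isochoric: V stays 9.98 L; P/T = const ⇒ T₂ = 1060 K, P₂ = 2010 kPa.
W = 0 (no volume change).
ΔU = nCvΔT = 2.28×33.3×(1060−589) = 35700 J.
Q = ΔU = 35700 J.
Net over both steps: W = -14200 J, Q = 21500 J, ΔU = 35700 J.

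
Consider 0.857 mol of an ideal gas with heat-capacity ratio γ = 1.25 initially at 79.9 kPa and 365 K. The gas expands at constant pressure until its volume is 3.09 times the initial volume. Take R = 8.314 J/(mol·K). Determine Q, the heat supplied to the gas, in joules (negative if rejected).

27200 J

V₁ = nRT₁/P₁ = 0.857×8.314×365/79.9 = 32.5 L.
Isobaric: P stays 79.9 kPa; V/T = const ⇒ T₂ = 1130 K, V₂ = 101 L.
W = PΔV = 79.9×(101−32.5) kPa·L = 5440 J.
ΔU = nCvΔT = 0.857×33.3×(1130−365) = 21700 J.
Q = ΔU + W = nCpΔT = 27200 J.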